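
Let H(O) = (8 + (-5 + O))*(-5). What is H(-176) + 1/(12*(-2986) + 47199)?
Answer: 9832456/11367 ≈ 865.00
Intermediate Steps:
H(O) = -15 - 5*O (H(O) = (3 + O)*(-5) = -15 - 5*O)
H(-176) + 1/(12*(-2986) + 47199) = (-15 - 5*(-176)) + 1/(12*(-2986) + 47199) = (-15 + 880) + 1/(-35832 + 47199) = 865 + 1/11367 = 9832456/11367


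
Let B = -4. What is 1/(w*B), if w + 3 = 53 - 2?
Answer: -1/192 ≈ -0.0052083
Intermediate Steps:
w = 48 (w = -3 + (53 - 2) = -3 + 51 = 48)
1/(w*B) = 1/(48*(-4)) = 1/(-192) = -1/192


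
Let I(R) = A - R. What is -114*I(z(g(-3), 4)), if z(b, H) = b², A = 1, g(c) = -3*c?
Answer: 9120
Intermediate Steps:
I(R) = 1 - R
-114*I(z(g(-3), 4)) = -114*(1 - (-3*(-3))²) = -114*(1 - 1*9²) = -114*(1 - 1*81) = -114*(1 - 81) = -114*(-80) = 9120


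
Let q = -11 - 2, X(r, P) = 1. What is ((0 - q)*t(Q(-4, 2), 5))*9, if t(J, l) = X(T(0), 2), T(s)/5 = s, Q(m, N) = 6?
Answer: 117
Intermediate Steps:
T(s) = 5*s
q = -13
t(J, l) = 1
((0 - q)*t(Q(-4, 2), 5))*9 = ((0 - 1*(-13))*1)*9 = ((0 + 13)*1)*9 = (13*1)*9 = 13*9 = 117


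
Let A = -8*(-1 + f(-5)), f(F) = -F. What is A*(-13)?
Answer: 416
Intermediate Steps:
A = -32 (A = -8*(-1 - 1*(-5)) = -8*(-1 + 5) = -8*4 = -32)
A*(-13) = -32*(-13) = 416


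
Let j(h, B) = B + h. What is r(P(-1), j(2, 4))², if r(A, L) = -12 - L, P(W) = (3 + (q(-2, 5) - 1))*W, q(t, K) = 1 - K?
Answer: 324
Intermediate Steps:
P(W) = -2*W (P(W) = (3 + ((1 - 1*5) - 1))*W = (3 + ((1 - 5) - 1))*W = (3 + (-4 - 1))*W = (3 - 5)*W = -2*W)
r(P(-1), j(2, 4))² = (-12 - (4 + 2))² = (-12 - 1*6)² = (-12 - 6)² = (-18)² = 324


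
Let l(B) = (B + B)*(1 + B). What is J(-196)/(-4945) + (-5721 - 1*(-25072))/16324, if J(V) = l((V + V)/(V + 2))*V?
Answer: 1267835980679/759514991620 ≈ 1.6693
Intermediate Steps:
l(B) = 2*B*(1 + B) (l(B) = (2*B)*(1 + B) = 2*B*(1 + B))
J(V) = 4*V²*(1 + 2*V/(2 + V))/(2 + V) (J(V) = (2*((V + V)/(V + 2))*(1 + (V + V)/(V + 2)))*V = (2*((2*V)/(2 + V))*(1 + (2*V)/(2 + V)))*V = (2*(2*V/(2 + V))*(1 + 2*V/(2 + V)))*V = (4*V*(1 + 2*V/(2 + V))/(2 + V))*V = 4*V²*(1 + 2*V/(2 + V))/(2 + V))
J(-196)/(-4945) + (-5721 - 1*(-25072))/16324 = ((-196)²*(8 + 12*(-196))/(2 - 196)²)/(-4945) + (-5721 - 1*(-25072))/16324 = (38416*(8 - 2352)/(-194)²)*(-1/4945) + (-5721 + 25072)*(1/16324) = (38416*(1/37636)*(-2344))*(-1/4945) + 19351*(1/16324) = -22511776/9409*(-1/4945) + 19351/16324 = 22511776/46527505 + 19351/16324 = 1267835980679/759514991620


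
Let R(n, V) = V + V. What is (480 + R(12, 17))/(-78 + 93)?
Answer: 514/15 ≈ 34.267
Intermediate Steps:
R(n, V) = 2*V
(480 + R(12, 17))/(-78 + 93) = (480 + 2*17)/(-78 + 93) = (480 + 34)/15 = 514*(1/15) = 514/15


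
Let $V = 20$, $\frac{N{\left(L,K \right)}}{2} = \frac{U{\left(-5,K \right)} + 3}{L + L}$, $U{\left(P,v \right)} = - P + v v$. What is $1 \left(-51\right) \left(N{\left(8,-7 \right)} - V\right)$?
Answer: $\frac{5253}{8} \approx 656.63$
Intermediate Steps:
$U{\left(P,v \right)} = v^{2} - P$ ($U{\left(P,v \right)} = - P + v^{2} = v^{2} - P$)
$N{\left(L,K \right)} = \frac{8 + K^{2}}{L}$ ($N{\left(L,K \right)} = 2 \frac{\left(K^{2} - -5\right) + 3}{L + L} = 2 \frac{\left(K^{2} + 5\right) + 3}{2 L} = 2 \left(\left(5 + K^{2}\right) + 3\right) \frac{1}{2 L} = 2 \left(8 + K^{2}\right) \frac{1}{2 L} = 2 \frac{8 + K^{2}}{2 L} = \frac{8 + K^{2}}{L}$)
$1 \left(-51\right) \left(N{\left(8,-7 \right)} - V\right) = 1 \left(-51\right) \left(\frac{8 + \left(-7\right)^{2}}{8} - 20\right) = - 51 \left(\frac{8 + 49}{8} - 20\right) = - 51 \left(\frac{1}{8} \cdot 57 - 20\right) = - 51 \left(\frac{57}{8} - 20\right) = \left(-51\right) \left(- \frac{103}{8}\right) = \frac{5253}{8}$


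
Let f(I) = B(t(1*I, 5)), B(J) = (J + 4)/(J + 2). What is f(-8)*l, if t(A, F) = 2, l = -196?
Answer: -294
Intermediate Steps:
B(J) = (4 + J)/(2 + J)
f(I) = 3/2 (f(I) = (4 + 2)/(2 + 2) = 6/4 = (¼)*6 = 3/2)
f(-8)*l = (3/2)*(-196) = -294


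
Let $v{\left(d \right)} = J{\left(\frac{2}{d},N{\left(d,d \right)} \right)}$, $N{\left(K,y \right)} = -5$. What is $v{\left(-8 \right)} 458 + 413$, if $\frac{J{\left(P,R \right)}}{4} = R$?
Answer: $-8747$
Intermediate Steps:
$J{\left(P,R \right)} = 4 R$
$v{\left(d \right)} = -20$ ($v{\left(d \right)} = 4 \left(-5\right) = -20$)
$v{\left(-8 \right)} 458 + 413 = \left(-20\right) 458 + 413 = -9160 + 413 = -8747$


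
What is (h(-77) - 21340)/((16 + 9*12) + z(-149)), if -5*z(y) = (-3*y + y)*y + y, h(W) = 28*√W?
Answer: -106700/45171 + 20*I*√77/6453 ≈ -2.3621 + 0.027197*I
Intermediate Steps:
z(y) = -y/5 + 2*y²/5 (z(y) = -((-3*y + y)*y + y)/5 = -((-2*y)*y + y)/5 = -(-2*y² + y)/5 = -(y - 2*y²)/5 = -y/5 + 2*y²/5)
(h(-77) - 21340)/((16 + 9*12) + z(-149)) = (28*√(-77) - 21340)/((16 + 9*12) + (⅕)*(-149)*(-1 + 2*(-149))) = (28*(I*√77) - 21340)/((16 + 108) + (⅕)*(-149)*(-1 - 298)) = (28*I*√77 - 21340)/(124 + (⅕)*(-149)*(-299)) = (-21340 + 28*I*√77)/(124 + 44551/5) = (-21340 + 28*I*√77)/(45171/5) = (-21340 + 28*I*√77)*(5/45171) = -106700/45171 + 20*I*√77/6453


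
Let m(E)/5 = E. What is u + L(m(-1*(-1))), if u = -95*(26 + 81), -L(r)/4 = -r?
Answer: -10145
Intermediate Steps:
m(E) = 5*E
L(r) = 4*r (L(r) = -(-4)*r = 4*r)
u = -10165 (u = -95*107 = -10165)
u + L(m(-1*(-1))) = -10165 + 4*(5*(-1*(-1))) = -10165 + 4*(5*1) = -10165 + 4*5 = -10165 + 20 = -10145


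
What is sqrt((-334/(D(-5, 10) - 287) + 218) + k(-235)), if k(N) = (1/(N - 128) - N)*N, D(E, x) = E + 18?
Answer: I*sqrt(1124274183711)/4521 ≈ 234.53*I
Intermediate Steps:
D(E, x) = 18 + E
k(N) = N*(1/(-128 + N) - N) (k(N) = (1/(-128 + N) - N)*N = N*(1/(-128 + N) - N))
sqrt((-334/(D(-5, 10) - 287) + 218) + k(-235)) = sqrt((-334/((18 - 5) - 287) + 218) - 235*(1 - 1*(-235)**2 + 128*(-235))/(-128 - 235)) = sqrt((-334/(13 - 287) + 218) - 235*(1 - 1*55225 - 30080)/(-363)) = sqrt((-334/(-274) + 218) - 235*(-1/363)*(1 - 55225 - 30080)) = sqrt((-1/274*(-334) + 218) - 235*(-1/363)*(-85304)) = sqrt((167/137 + 218) - 20046440/363) = sqrt(30033/137 - 20046440/363) = sqrt(-2735460301/49731) = I*sqrt(1124274183711)/4521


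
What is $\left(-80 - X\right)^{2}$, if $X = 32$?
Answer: $12544$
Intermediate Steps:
$\left(-80 - X\right)^{2} = \left(-80 - 32\right)^{2} = \left(-112\right)^{2} = 12544$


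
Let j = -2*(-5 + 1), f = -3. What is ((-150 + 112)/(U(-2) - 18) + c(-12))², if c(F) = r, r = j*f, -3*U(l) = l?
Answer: 321489/676 ≈ 475.58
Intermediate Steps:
U(l) = -l/3
j = 8 (j = -2*(-4) = 8)
r = -24 (r = 8*(-3) = -24)
c(F) = -24
((-150 + 112)/(U(-2) - 18) + c(-12))² = ((-150 + 112)/(-⅓*(-2) - 18) - 24)² = (-38/(⅔ - 18) - 24)² = (-38/(-52/3) - 24)² = (-38*(-3/52) - 24)² = (57/26 - 24)² = (-567/26)² = 321489/676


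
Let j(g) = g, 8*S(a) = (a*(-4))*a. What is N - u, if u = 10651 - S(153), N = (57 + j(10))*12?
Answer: -43103/2 ≈ -21552.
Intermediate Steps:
S(a) = -a**2/2 (S(a) = ((a*(-4))*a)/8 = ((-4*a)*a)/8 = (-4*a**2)/8 = -a**2/2)
N = 804 (N = (57 + 10)*12 = 67*12 = 804)
u = 44711/2 (u = 10651 - (-1)*153**2/2 = 10651 - (-1)*23409/2 = 10651 - 1*(-23409/2) = 10651 + 23409/2 = 44711/2 ≈ 22356.)
N - u = 804 - 1*44711/2 = 804 - 44711/2 = -43103/2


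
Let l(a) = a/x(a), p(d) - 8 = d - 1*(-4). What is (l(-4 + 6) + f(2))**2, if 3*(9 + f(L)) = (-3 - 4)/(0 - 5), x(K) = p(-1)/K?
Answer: 1817104/27225 ≈ 66.744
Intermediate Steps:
p(d) = 12 + d (p(d) = 8 + (d - 1*(-4)) = 8 + (d + 4) = 8 + (4 + d) = 12 + d)
x(K) = 11/K (x(K) = (12 - 1)/K = 11/K)
l(a) = a**2/11 (l(a) = a/((11/a)) = a*(a/11) = a**2/11)
f(L) = -128/15 (f(L) = -9 + ((-3 - 4)/(0 - 5))/3 = -9 + (-7/(-5))/3 = -9 + (-7*(-1/5))/3 = -9 + (1/3)*(7/5) = -9 + 7/15 = -128/15)
(l(-4 + 6) + f(2))**2 = ((-4 + 6)**2/11 - 128/15)**2 = ((1/11)*2**2 - 128/15)**2 = ((1/11)*4 - 128/15)**2 = (4/11 - 128/15)**2 = (-1348/165)**2 = 1817104/27225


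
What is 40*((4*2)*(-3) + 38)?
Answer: 560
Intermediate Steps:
40*((4*2)*(-3) + 38) = 40*(8*(-3) + 38) = 40*(-24 + 38) = 40*14 = 560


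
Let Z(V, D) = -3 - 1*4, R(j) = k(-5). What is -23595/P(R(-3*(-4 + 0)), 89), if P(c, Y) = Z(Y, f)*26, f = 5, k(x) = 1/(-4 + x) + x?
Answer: 1815/14 ≈ 129.64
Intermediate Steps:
k(x) = x + 1/(-4 + x)
R(j) = -46/9 (R(j) = (1 + (-5)**2 - 4*(-5))/(-4 - 5) = (1 + 25 + 20)/(-9) = -1/9*46 = -46/9)
Z(V, D) = -7 (Z(V, D) = -3 - 4 = -7)
P(c, Y) = -182 (P(c, Y) = -7*26 = -182)
-23595/P(R(-3*(-4 + 0)), 89) = -23595/(-182) = -23595*(-1/182) = 1815/14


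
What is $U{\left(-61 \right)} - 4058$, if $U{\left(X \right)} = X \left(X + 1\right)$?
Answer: $-398$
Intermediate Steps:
$U{\left(X \right)} = X \left(1 + X\right)$
$U{\left(-61 \right)} - 4058 = - 61 \left(1 - 61\right) - 4058 = \left(-61\right) \left(-60\right) - 4058 = 3660 - 4058 = -398$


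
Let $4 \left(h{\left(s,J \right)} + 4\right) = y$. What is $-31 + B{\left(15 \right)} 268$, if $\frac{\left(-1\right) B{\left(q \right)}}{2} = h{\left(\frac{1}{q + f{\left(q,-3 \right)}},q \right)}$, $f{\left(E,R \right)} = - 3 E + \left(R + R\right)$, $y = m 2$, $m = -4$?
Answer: $3185$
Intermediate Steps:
$y = -8$ ($y = \left(-4\right) 2 = -8$)
$f{\left(E,R \right)} = - 3 E + 2 R$
$h{\left(s,J \right)} = -6$ ($h{\left(s,J \right)} = -4 + \frac{1}{4} \left(-8\right) = -4 - 2 = -6$)
$B{\left(q \right)} = 12$ ($B{\left(q \right)} = \left(-2\right) \left(-6\right) = 12$)
$-31 + B{\left(15 \right)} 268 = -31 + 12 \cdot 268 = -31 + 3216 = 3185$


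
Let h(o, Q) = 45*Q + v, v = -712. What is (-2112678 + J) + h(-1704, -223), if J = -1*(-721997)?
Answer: -1401428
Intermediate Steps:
h(o, Q) = -712 + 45*Q (h(o, Q) = 45*Q - 712 = -712 + 45*Q)
J = 721997
(-2112678 + J) + h(-1704, -223) = (-2112678 + 721997) + (-712 + 45*(-223)) = -1390681 + (-712 - 10035) = -1390681 - 10747 = -1401428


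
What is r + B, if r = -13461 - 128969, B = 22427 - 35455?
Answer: -155458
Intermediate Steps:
B = -13028
r = -142430
r + B = -142430 - 13028 = -155458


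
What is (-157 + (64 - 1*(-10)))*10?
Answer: -830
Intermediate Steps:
(-157 + (64 - 1*(-10)))*10 = (-157 + (64 + 10))*10 = (-157 + 74)*10 = -83*10 = -830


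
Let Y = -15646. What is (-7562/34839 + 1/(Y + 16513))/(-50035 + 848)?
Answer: 2173805/495237883077 ≈ 4.3894e-6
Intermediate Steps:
(-7562/34839 + 1/(Y + 16513))/(-50035 + 848) = (-7562/34839 + 1/(-15646 + 16513))/(-50035 + 848) = (-7562*1/34839 + 1/867)/(-49187) = (-7562/34839 + 1/867)*(-1/49187) = -2173805/10068471*(-1/49187) = 2173805/495237883077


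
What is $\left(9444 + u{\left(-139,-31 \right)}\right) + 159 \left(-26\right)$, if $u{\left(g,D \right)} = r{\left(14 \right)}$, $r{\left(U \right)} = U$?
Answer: $5324$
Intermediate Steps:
$u{\left(g,D \right)} = 14$
$\left(9444 + u{\left(-139,-31 \right)}\right) + 159 \left(-26\right) = \left(9444 + 14\right) + 159 \left(-26\right) = 9458 - 4134 = 5324$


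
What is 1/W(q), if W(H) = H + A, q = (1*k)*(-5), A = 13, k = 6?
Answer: -1/17 ≈ -0.058824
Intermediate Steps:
q = -30 (q = (1*6)*(-5) = 6*(-5) = -30)
W(H) = 13 + H (W(H) = H + 13 = 13 + H)
1/W(q) = 1/(13 - 30) = 1/(-17) = -1/17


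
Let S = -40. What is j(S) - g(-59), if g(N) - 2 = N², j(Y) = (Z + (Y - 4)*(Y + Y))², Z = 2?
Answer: 12401001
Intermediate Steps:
j(Y) = (2 + 2*Y*(-4 + Y))² (j(Y) = (2 + (Y - 4)*(Y + Y))² = (2 + (-4 + Y)*(2*Y))² = (2 + 2*Y*(-4 + Y))²)
g(N) = 2 + N²
j(S) - g(-59) = 4*(1 + (-40)² - 4*(-40))² - (2 + (-59)²) = 4*(1 + 1600 + 160)² - (2 + 3481) = 4*1761² - 1*3483 = 4*3101121 - 3483 = 12404484 - 3483 = 12401001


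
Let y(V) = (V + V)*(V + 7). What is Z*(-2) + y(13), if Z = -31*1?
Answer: 582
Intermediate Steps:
y(V) = 2*V*(7 + V) (y(V) = (2*V)*(7 + V) = 2*V*(7 + V))
Z = -31
Z*(-2) + y(13) = -31*(-2) + 2*13*(7 + 13) = 62 + 2*13*20 = 62 + 520 = 582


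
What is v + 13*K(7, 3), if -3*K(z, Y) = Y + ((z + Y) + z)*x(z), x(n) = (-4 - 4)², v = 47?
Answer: -14042/3 ≈ -4680.7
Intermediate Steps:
x(n) = 64 (x(n) = (-8)² = 64)
K(z, Y) = -128*z/3 - 65*Y/3 (K(z, Y) = -(Y + ((z + Y) + z)*64)/3 = -(Y + ((Y + z) + z)*64)/3 = -(Y + (Y + 2*z)*64)/3 = -(Y + (64*Y + 128*z))/3 = -(65*Y + 128*z)/3 = -128*z/3 - 65*Y/3)
v + 13*K(7, 3) = 47 + 13*(-128/3*7 - 65/3*3) = 47 + 13*(-896/3 - 65) = 47 + 13*(-1091/3) = 47 - 14183/3 = -14042/3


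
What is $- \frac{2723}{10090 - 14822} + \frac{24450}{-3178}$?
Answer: $- \frac{7645979}{1074164} \approx -7.1181$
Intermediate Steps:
$- \frac{2723}{10090 - 14822} + \frac{24450}{-3178} = - \frac{2723}{10090 - 14822} + 24450 \left(- \frac{1}{3178}\right) = - \frac{2723}{-4732} - \frac{12225}{1589} = \left(-2723\right) \left(- \frac{1}{4732}\right) - \frac{12225}{1589} = \frac{389}{676} - \frac{12225}{1589} = - \frac{7645979}{1074164}$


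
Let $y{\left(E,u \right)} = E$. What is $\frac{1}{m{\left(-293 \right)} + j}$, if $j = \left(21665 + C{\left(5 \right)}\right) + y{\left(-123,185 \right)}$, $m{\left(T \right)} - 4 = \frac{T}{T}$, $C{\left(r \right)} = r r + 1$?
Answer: $\frac{1}{21573} \approx 4.6354 \cdot 10^{-5}$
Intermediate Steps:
$C{\left(r \right)} = 1 + r^{2}$ ($C{\left(r \right)} = r^{2} + 1 = 1 + r^{2}$)
$m{\left(T \right)} = 5$ ($m{\left(T \right)} = 4 + \frac{T}{T} = 4 + 1 = 5$)
$j = 21568$ ($j = \left(21665 + \left(1 + 5^{2}\right)\right) - 123 = \left(21665 + \left(1 + 25\right)\right) - 123 = \left(21665 + 26\right) - 123 = 21691 - 123 = 21568$)
$\frac{1}{m{\left(-293 \right)} + j} = \frac{1}{5 + 21568} = \frac{1}{21573}$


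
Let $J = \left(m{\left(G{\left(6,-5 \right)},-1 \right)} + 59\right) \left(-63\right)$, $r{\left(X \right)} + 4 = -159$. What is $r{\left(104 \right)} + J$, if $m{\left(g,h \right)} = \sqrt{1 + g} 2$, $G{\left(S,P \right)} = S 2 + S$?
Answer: $-3880 - 126 \sqrt{19} \approx -4429.2$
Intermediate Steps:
$r{\left(X \right)} = -163$ ($r{\left(X \right)} = -4 - 159 = -163$)
$G{\left(S,P \right)} = 3 S$ ($G{\left(S,P \right)} = 2 S + S = 3 S$)
$m{\left(g,h \right)} = 2 \sqrt{1 + g}$
$J = -3717 - 126 \sqrt{19}$ ($J = \left(2 \sqrt{1 + 3 \cdot 6} + 59\right) \left(-63\right) = \left(2 \sqrt{1 + 18} + 59\right) \left(-63\right) = \left(2 \sqrt{19} + 59\right) \left(-63\right) = \left(59 + 2 \sqrt{19}\right) \left(-63\right) = -3717 - 126 \sqrt{19} \approx -4266.2$)
$r{\left(104 \right)} + J = -163 - \left(3717 + 126 \sqrt{19}\right) = -3880 - 126 \sqrt{19}$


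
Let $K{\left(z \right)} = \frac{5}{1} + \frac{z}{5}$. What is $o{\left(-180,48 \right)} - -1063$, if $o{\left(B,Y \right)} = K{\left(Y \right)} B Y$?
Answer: $-125081$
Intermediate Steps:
$K{\left(z \right)} = 5 + \frac{z}{5}$ ($K{\left(z \right)} = 5 \cdot 1 + z \frac{1}{5} = 5 + \frac{z}{5}$)
$o{\left(B,Y \right)} = B Y \left(5 + \frac{Y}{5}\right)$ ($o{\left(B,Y \right)} = \left(5 + \frac{Y}{5}\right) B Y = B \left(5 + \frac{Y}{5}\right) Y = B Y \left(5 + \frac{Y}{5}\right)$)
$o{\left(-180,48 \right)} - -1063 = \frac{1}{5} \left(-180\right) 48 \left(25 + 48\right) - -1063 = \frac{1}{5} \left(-180\right) 48 \cdot 73 + \left(-53 + 1116\right) = -126144 + 1063 = -125081$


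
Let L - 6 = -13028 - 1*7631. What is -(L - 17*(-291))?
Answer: 15706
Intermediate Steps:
L = -20653 (L = 6 + (-13028 - 1*7631) = 6 + (-13028 - 7631) = 6 - 20659 = -20653)
-(L - 17*(-291)) = -(-20653 - 17*(-291)) = -(-20653 - 1*(-4947)) = -(-20653 + 4947) = -1*(-15706) = 15706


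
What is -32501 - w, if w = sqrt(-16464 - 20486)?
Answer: -32501 - 5*I*sqrt(1478) ≈ -32501.0 - 192.22*I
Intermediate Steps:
w = 5*I*sqrt(1478) (w = sqrt(-36950) = 5*I*sqrt(1478) ≈ 192.22*I)
-32501 - w = -32501 - 5*I*sqrt(1478)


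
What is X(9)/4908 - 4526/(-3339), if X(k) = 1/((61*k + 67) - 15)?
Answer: 4450127249/3283025004 ≈ 1.3555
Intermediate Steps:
X(k) = 1/(52 + 61*k) (X(k) = 1/((67 + 61*k) - 15) = 1/(52 + 61*k))
X(9)/4908 - 4526/(-3339) = 1/((52 + 61*9)*4908) - 4526/(-3339) = (1/4908)/(52 + 549) - 4526*(-1/3339) = (1/4908)/601 + 4526/3339 = (1/601)*(1/4908) + 4526/3339 = 1/2949708 + 4526/3339 = 4450127249/3283025004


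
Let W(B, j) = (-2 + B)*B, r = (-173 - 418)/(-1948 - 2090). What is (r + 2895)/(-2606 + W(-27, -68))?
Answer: -3896867/2453758 ≈ -1.5881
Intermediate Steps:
r = 197/1346 (r = -591/(-4038) = -591*(-1/4038) = 197/1346 ≈ 0.14636)
W(B, j) = B*(-2 + B)
(r + 2895)/(-2606 + W(-27, -68)) = (197/1346 + 2895)/(-2606 - 27*(-2 - 27)) = 3896867/(1346*(-2606 - 27*(-29))) = 3896867/(1346*(-2606 + 783)) = (3896867/1346)/(-1823) = (3896867/1346)*(-1/1823) = -3896867/2453758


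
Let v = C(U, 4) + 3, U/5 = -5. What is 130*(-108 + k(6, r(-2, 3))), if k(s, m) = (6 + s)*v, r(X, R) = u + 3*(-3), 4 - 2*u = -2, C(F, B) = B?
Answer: -3120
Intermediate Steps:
U = -25 (U = 5*(-5) = -25)
u = 3 (u = 2 - 1/2*(-2) = 2 + 1 = 3)
r(X, R) = -6 (r(X, R) = 3 + 3*(-3) = 3 - 9 = -6)
v = 7 (v = 4 + 3 = 7)
k(s, m) = 42 + 7*s (k(s, m) = (6 + s)*7 = 42 + 7*s)
130*(-108 + k(6, r(-2, 3))) = 130*(-108 + (42 + 7*6)) = 130*(-108 + (42 + 42)) = 130*(-108 + 84) = 130*(-24) = -3120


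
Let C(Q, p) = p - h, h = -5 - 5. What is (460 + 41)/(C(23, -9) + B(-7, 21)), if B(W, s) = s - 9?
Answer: 501/13 ≈ 38.538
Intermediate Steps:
B(W, s) = -9 + s
h = -10
C(Q, p) = 10 + p (C(Q, p) = p - 1*(-10) = p + 10 = 10 + p)
(460 + 41)/(C(23, -9) + B(-7, 21)) = (460 + 41)/((10 - 9) + (-9 + 21)) = 501/(1 + 12) = 501/13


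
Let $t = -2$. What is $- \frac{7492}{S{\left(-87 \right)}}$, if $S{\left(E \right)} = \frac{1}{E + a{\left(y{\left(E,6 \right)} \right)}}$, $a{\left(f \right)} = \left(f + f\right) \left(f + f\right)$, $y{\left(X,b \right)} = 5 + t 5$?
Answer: $-97396$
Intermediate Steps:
$y{\left(X,b \right)} = -5$ ($y{\left(X,b \right)} = 5 - 10 = -5$)
$a{\left(f \right)} = 4 f^{2}$ ($a{\left(f \right)} = 2 f 2 f = 4 f^{2}$)
$S{\left(E \right)} = \frac{1}{100 + E}$ ($S{\left(E \right)} = \frac{1}{E + 4 \left(-5\right)^{2}} = \frac{1}{E + 4 \cdot 25} = \frac{1}{E + 100} = \frac{1}{100 + E}$)
$- \frac{7492}{S{\left(-87 \right)}} = - \frac{7492}{\frac{1}{100 - 87}} = - \frac{7492}{\frac{1}{13}} = - 7492 \frac{1}{\frac{1}{13}} = \left(-7492\right) 13 = -97396$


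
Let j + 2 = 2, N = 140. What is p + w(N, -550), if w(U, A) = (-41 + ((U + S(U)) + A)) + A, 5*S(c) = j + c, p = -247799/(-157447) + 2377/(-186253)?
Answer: -28487422680915/29324976091 ≈ -971.44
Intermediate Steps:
j = 0 (j = -2 + 2 = 0)
p = 45779055628/29324976091 (p = -247799*(-1/157447) + 2377*(-1/186253) = 247799/157447 - 2377/186253 = 45779055628/29324976091 ≈ 1.5611)
S(c) = c/5 (S(c) = (0 + c)/5 = c/5)
w(U, A) = -41 + 2*A + 6*U/5 (w(U, A) = (-41 + ((U + U/5) + A)) + A = (-41 + (6*U/5 + A)) + A = (-41 + (A + 6*U/5)) + A = (-41 + A + 6*U/5) + A = -41 + 2*A + 6*U/5)
p + w(N, -550) = 45779055628/29324976091 + (-41 + 2*(-550) + (6/5)*140) = 45779055628/29324976091 + (-41 - 1100 + 168) = 45779055628/29324976091 - 973 = -28487422680915/29324976091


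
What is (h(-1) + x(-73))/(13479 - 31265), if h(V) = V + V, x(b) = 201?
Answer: -199/17786 ≈ -0.011189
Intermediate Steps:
h(V) = 2*V
(h(-1) + x(-73))/(13479 - 31265) = (2*(-1) + 201)/(13479 - 31265) = (-2 + 201)/(-17786) = 199*(-1/17786) = -199/17786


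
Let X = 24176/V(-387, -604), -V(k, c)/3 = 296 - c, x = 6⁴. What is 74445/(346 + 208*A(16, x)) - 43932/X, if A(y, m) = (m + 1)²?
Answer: 2593991160724845/528698624998 ≈ 4906.4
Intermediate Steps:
x = 1296
V(k, c) = -888 + 3*c (V(k, c) = -3*(296 - c) = -888 + 3*c)
A(y, m) = (1 + m)²
X = -6044/675 (X = 24176/(-888 + 3*(-604)) = 24176/(-888 - 1812) = 24176/(-2700) = 24176*(-1/2700) = -6044/675 ≈ -8.9541)
74445/(346 + 208*A(16, x)) - 43932/X = 74445/(346 + 208*(1 + 1296)²) - 43932/(-6044/675) = 74445/(346 + 208*1297²) - 43932*(-675/6044) = 74445/(346 + 208*1682209) + 7413525/1511 = 74445/(346 + 349899472) + 7413525/1511 = 74445/349899818 + 7413525/1511 = 2593991160724845/528698624998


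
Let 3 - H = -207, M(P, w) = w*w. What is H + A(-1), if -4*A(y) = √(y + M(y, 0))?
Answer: 210 - I/4 ≈ 210.0 - 0.25*I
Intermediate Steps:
M(P, w) = w²
H = 210 (H = 3 - 1*(-207) = 3 + 207 = 210)
A(y) = -√y/4 (A(y) = -√(y + 0²)/4 = -√(y + 0)/4 = -√y/4)
H + A(-1) = 210 - I/4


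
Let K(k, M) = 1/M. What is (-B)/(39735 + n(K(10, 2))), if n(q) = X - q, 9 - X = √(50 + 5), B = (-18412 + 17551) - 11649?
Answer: 662921580/2106060983 + 16680*√55/2106060983 ≈ 0.31483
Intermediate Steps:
B = -12510 (B = -861 - 11649 = -12510)
X = 9 - √55 (X = 9 - √(50 + 5) = 9 - √55 ≈ 1.5838)
n(q) = 9 - q - √55 (n(q) = (9 - √55) - q = 9 - q - √55)
(-B)/(39735 + n(K(10, 2))) = (-1*(-12510))/(39735 + (9 - 1/2 - √55)) = 12510/(39735 + (9 - 1*½ - √55)) = 12510/(39735 + (9 - ½ - √55)) = 12510/(39735 + (17/2 - √55)) = 12510/(79487/2 - √55)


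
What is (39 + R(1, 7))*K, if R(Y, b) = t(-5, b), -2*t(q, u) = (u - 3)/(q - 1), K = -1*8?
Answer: -944/3 ≈ -314.67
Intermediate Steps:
K = -8
t(q, u) = -(-3 + u)/(2*(-1 + q)) (t(q, u) = -(u - 3)/(2*(q - 1)) = -(-3 + u)/(2*(-1 + q)))
R(Y, b) = -¼ + b/12 (R(Y, b) = (3 - b)/(2*(-1 - 5)) = (½)*(3 - b)/(-6) = (½)*(-⅙)*(3 - b) = -¼ + b/12)
(39 + R(1, 7))*K = (39 + (-¼ + (1/12)*7))*(-8) = (39 + (-¼ + 7/12))*(-8) = (39 + ⅓)*(-8) = (118/3)*(-8) = -944/3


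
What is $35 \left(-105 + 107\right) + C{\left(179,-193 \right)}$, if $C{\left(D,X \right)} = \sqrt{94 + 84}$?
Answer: $70 + \sqrt{178} \approx 83.342$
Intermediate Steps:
$C{\left(D,X \right)} = \sqrt{178}$
$35 \left(-105 + 107\right) + C{\left(179,-193 \right)} = 35 \left(-105 + 107\right) + \sqrt{178} = 35 \cdot 2 + \sqrt{178} = 70 + \sqrt{178}$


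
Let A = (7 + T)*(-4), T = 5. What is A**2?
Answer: 2304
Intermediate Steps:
A = -48 (A = (7 + 5)*(-4) = 12*(-4) = -48)
A**2 = (-48)**2 = 2304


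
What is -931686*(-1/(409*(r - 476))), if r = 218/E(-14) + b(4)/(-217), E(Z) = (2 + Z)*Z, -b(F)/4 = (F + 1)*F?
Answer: -2426110344/505182485 ≈ -4.8024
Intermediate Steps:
b(F) = -4*F*(1 + F) (b(F) = -4*(F + 1)*F = -4*(1 + F)*F = -4*F*(1 + F))
E(Z) = Z*(2 + Z)
r = 4339/2604 (r = 218/((-14*(2 - 14))) - 4*4*(1 + 4)/(-217) = 218/((-14*(-12))) - 4*4*5*(-1/217) = 218/168 - 80*(-1/217) = 218*(1/168) + 80/217 = 109/84 + 80/217 = 4339/2604 ≈ 1.6663)
-931686*(-1/(409*(r - 476))) = -931686*(-1/(409*(4339/2604 - 476))) = -931686/((-1235165/2604*(-409))) = -931686/505182485/2604 = -931686*2604/505182485 = -2426110344/505182485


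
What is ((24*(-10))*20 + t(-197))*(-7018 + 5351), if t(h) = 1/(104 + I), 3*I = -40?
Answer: 2176430199/272 ≈ 8.0016e+6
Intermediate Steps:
I = -40/3 (I = (1/3)*(-40) = -40/3 ≈ -13.333)
t(h) = 3/272 (t(h) = 1/(104 - 40/3) = 1/(272/3) = 3/272)
((24*(-10))*20 + t(-197))*(-7018 + 5351) = ((24*(-10))*20 + 3/272)*(-7018 + 5351) = (-240*20 + 3/272)*(-1667) = (-4800 + 3/272)*(-1667) = -1305597/272*(-1667) = 2176430199/272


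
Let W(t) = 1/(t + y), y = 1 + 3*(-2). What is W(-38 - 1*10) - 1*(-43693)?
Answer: 2315728/53 ≈ 43693.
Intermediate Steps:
y = -5 (y = 1 - 6 = -5)
W(t) = 1/(-5 + t) (W(t) = 1/(t - 5) = 1/(-5 + t))
W(-38 - 1*10) - 1*(-43693) = 1/(-5 + (-38 - 1*10)) - 1*(-43693) = 1/(-5 + (-38 - 10)) + 43693 = 1/(-5 - 48) + 43693 = 1/(-53) + 43693 = -1/53 + 43693 = 2315728/53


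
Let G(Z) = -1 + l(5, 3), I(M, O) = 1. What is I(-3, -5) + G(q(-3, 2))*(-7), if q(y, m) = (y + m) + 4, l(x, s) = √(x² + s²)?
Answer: 8 - 7*√34 ≈ -32.817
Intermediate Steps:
l(x, s) = √(s² + x²)
q(y, m) = 4 + m + y (q(y, m) = (m + y) + 4 = 4 + m + y)
G(Z) = -1 + √34 (G(Z) = -1 + √(3² + 5²) = -1 + √(9 + 25) = -1 + √34)
I(-3, -5) + G(q(-3, 2))*(-7) = 1 + (-1 + √34)*(-7) = 1 + (7 - 7*√34) = 8 - 7*√34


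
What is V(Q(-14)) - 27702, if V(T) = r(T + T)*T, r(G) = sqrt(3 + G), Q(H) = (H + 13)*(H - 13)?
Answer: -27702 + 27*sqrt(57) ≈ -27498.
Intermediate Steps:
Q(H) = (-13 + H)*(13 + H) (Q(H) = (13 + H)*(-13 + H) = (-13 + H)*(13 + H))
V(T) = T*sqrt(3 + 2*T) (V(T) = sqrt(3 + (T + T))*T = sqrt(3 + 2*T)*T = T*sqrt(3 + 2*T))
V(Q(-14)) - 27702 = (-169 + (-14)**2)*sqrt(3 + 2*(-169 + (-14)**2)) - 27702 = (-169 + 196)*sqrt(3 + 2*(-169 + 196)) - 27702 = 27*sqrt(3 + 2*27) - 27702 = 27*sqrt(3 + 54) - 27702 = 27*sqrt(57) - 27702 = -27702 + 27*sqrt(57)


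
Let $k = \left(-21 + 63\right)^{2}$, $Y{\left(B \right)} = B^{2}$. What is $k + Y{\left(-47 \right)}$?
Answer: $3973$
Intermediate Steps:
$k = 1764$ ($k = 42^{2} = 1764$)
$k + Y{\left(-47 \right)} = 1764 + \left(-47\right)^{2} = 1764 + 2209 = 3973$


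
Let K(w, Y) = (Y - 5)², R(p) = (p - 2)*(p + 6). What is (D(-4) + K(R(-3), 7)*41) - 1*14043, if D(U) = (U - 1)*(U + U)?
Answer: -13839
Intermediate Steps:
D(U) = 2*U*(-1 + U) (D(U) = (-1 + U)*(2*U) = 2*U*(-1 + U))
R(p) = (-2 + p)*(6 + p)
K(w, Y) = (-5 + Y)²
(D(-4) + K(R(-3), 7)*41) - 1*14043 = (2*(-4)*(-1 - 4) + (-5 + 7)²*41) - 1*14043 = (2*(-4)*(-5) + 2²*41) - 14043 = (40 + 4*41) - 14043 = (40 + 164) - 14043 = 204 - 14043 = -13839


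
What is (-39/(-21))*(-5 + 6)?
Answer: 13/7 ≈ 1.8571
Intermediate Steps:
(-39/(-21))*(-5 + 6) = -1/21*(-39)*1 = (13/7)*1 = 13/7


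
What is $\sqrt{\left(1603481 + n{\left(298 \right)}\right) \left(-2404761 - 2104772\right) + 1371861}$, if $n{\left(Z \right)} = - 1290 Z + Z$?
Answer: $i \sqrt{5498738277486} \approx 2.3449 \cdot 10^{6} i$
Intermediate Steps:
$n{\left(Z \right)} = - 1289 Z$
$\sqrt{\left(1603481 + n{\left(298 \right)}\right) \left(-2404761 - 2104772\right) + 1371861} = \sqrt{\left(1603481 - 384122\right) \left(-2404761 - 2104772\right) + 1371861} = \sqrt{\left(1603481 - 384122\right) \left(-4509533\right) + 1371861} = \sqrt{1219359 \left(-4509533\right) + 1371861} = \sqrt{-5498739649347 + 1371861} = \sqrt{-5498738277486} = i \sqrt{5498738277486}$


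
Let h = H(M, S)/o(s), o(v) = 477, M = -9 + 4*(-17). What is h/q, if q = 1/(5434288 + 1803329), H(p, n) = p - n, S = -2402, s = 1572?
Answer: 1869717725/53 ≈ 3.5278e+7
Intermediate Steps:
M = -77 (M = -9 - 68 = -77)
h = 775/159 (h = (-77 - 1*(-2402))/477 = (-77 + 2402)*(1/477) = 2325*(1/477) = 775/159 ≈ 4.8742)
q = 1/7237617 ≈ 1.3817e-7
h/q = 775/(159*(1/7237617)) = (775/159)*7237617 = 1869717725/53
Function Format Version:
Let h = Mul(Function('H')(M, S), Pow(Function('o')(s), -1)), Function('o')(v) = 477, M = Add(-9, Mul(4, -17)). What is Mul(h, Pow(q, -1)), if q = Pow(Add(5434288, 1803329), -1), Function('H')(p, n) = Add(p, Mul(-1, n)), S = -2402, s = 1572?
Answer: Rational(1869717725, 53) ≈ 3.5278e+7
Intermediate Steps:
M = -77 (M = Add(-9, -68) = -77)
h = Rational(775, 159) (h = Mul(Add(-77, Mul(-1, -2402)), Pow(477, -1)) = Mul(Add(-77, 2402), Rational(1, 477)) = Mul(2325, Rational(1, 477)) = Rational(775, 159) ≈ 4.8742)
q = Rational(1, 7237617) (q = Pow(7237617, -1) = Rational(1, 7237617) ≈ 1.3817e-7)
Mul(h, Pow(q, -1)) = Mul(Rational(775, 159), Pow(Rational(1, 7237617), -1)) = Mul(Rational(775, 159), 7237617) = Rational(1869717725, 53)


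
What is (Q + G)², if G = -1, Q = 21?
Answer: 400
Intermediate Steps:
(Q + G)² = (21 - 1)² = 20² = 400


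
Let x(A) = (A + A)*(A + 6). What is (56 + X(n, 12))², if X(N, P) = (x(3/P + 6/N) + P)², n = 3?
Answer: 24974429089/4096 ≈ 6.0973e+6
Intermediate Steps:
x(A) = 2*A*(6 + A) (x(A) = (2*A)*(6 + A) = 2*A*(6 + A))
X(N, P) = (P + 2*(3/P + 6/N)*(6 + 3/P + 6/N))² (X(N, P) = (2*(3/P + 6/N)*(6 + (3/P + 6/N)) + P)² = (2*(3/P + 6/N)*(6 + 3/P + 6/N) + P)² = (P + 2*(3/P + 6/N)*(6 + 3/P + 6/N))²)
(56 + X(n, 12))² = (56 + (3²*12³ + 18*(3 + 2*12)*(3 + 2*12 + 2*3*12))²/(3⁴*12⁴))² = (56 + (1/81)*(1/20736)*(9*1728 + 18*(3 + 24)*(3 + 24 + 72))²)² = (56 + (1/81)*(1/20736)*(15552 + 18*27*99)²)² = (56 + (1/81)*(1/20736)*(15552 + 48114)²)² = (56 + (1/81)*(1/20736)*63666²)² = (56 + (1/81)*(1/20736)*4053359556)² = (56 + 154449/64)² = (158033/64)² = 24974429089/4096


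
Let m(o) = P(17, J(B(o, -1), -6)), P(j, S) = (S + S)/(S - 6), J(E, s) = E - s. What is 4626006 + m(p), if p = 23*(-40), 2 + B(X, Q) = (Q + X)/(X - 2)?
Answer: 4269794320/923 ≈ 4.6260e+6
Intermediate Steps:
B(X, Q) = -2 + (Q + X)/(-2 + X) (B(X, Q) = -2 + (Q + X)/(X - 2) = -2 + (Q + X)/(-2 + X))
P(j, S) = 2*S/(-6 + S) (P(j, S) = (2*S)/(-6 + S) = 2*S/(-6 + S))
p = -920
m(o) = 2*(-2 + o)*(6 + (3 - o)/(-2 + o))/(3 - o) (m(o) = 2*((4 - 1 - o)/(-2 + o) - 1*(-6))/(-6 + ((4 - 1 - o)/(-2 + o) - 1*(-6))) = 2*((3 - o)/(-2 + o) + 6)/(-6 + ((3 - o)/(-2 + o) + 6)) = 2*(6 + (3 - o)/(-2 + o))/(-6 + (6 + (3 - o)/(-2 + o))) = 2*(6 + (3 - o)/(-2 + o))/(((3 - o)/(-2 + o))) = 2*(6 + (3 - o)/(-2 + o))*((-2 + o)/(3 - o)) = 2*(-2 + o)*(6 + (3 - o)/(-2 + o))/(3 - o))
4626006 + m(p) = 4626006 + 2*(9 - 5*(-920))/(-3 - 920) = 4626006 + 2*(9 + 4600)/(-923) = 4626006 + 2*(-1/923)*4609 = 4626006 - 9218/923 = 4269794320/923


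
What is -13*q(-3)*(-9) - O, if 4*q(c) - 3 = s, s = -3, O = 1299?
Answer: -1299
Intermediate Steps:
q(c) = 0 (q(c) = ¾ + (¼)*(-3) = ¾ - ¾ = 0)
-13*q(-3)*(-9) - O = -13*0*(-9) - 1*1299 = 0*(-9) - 1299 = 0 - 1299 = -1299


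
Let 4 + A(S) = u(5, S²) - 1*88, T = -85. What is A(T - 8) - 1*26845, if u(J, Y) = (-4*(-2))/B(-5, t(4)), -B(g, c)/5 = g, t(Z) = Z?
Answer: -673417/25 ≈ -26937.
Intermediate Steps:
B(g, c) = -5*g
u(J, Y) = 8/25 (u(J, Y) = (-4*(-2))/((-5*(-5))) = 8/25)
A(S) = -2292/25 (A(S) = -4 + (8/25 - 1*88) = -4 + (8/25 - 88) = -4 - 2192/25 = -2292/25)
A(T - 8) - 1*26845 = -2292/25 - 1*26845 = -2292/25 - 26845 = -673417/25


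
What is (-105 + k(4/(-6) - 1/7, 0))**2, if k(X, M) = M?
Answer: 11025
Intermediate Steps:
(-105 + k(4/(-6) - 1/7, 0))**2 = (-105 + 0)**2 = (-105)**2 = 11025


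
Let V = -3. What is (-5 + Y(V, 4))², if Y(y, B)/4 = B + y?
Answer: 1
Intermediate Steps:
Y(y, B) = 4*B + 4*y (Y(y, B) = 4*(B + y) = 4*B + 4*y)
(-5 + Y(V, 4))² = (-5 + (4*4 + 4*(-3)))² = (-5 + (16 - 12))² = (-5 + 4)² = (-1)² = 1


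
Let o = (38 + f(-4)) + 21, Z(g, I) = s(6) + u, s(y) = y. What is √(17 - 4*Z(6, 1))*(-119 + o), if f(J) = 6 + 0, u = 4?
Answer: -54*I*√23 ≈ -258.98*I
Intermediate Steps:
Z(g, I) = 10 (Z(g, I) = 6 + 4 = 10)
f(J) = 6
o = 65 (o = (38 + 6) + 21 = 44 + 21 = 65)
√(17 - 4*Z(6, 1))*(-119 + o) = √(17 - 4*10)*(-119 + 65) = √(17 - 40)*(-54) = √(-23)*(-54) = (I*√23)*(-54) = -54*I*√23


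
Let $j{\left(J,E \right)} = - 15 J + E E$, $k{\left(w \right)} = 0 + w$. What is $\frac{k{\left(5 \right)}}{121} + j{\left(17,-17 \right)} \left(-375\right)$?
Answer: $- \frac{1542745}{121} \approx -12750.0$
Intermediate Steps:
$k{\left(w \right)} = w$
$j{\left(J,E \right)} = E^{2} - 15 J$ ($j{\left(J,E \right)} = - 15 J + E^{2} = E^{2} - 15 J$)
$\frac{k{\left(5 \right)}}{121} + j{\left(17,-17 \right)} \left(-375\right) = \frac{5}{121} + \left(\left(-17\right)^{2} - 255\right) \left(-375\right) = 5 \cdot \frac{1}{121} + \left(289 - 255\right) \left(-375\right) = \frac{5}{121} + 34 \left(-375\right) = \frac{5}{121} - 12750 = - \frac{1542745}{121}$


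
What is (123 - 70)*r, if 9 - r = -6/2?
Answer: 636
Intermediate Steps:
r = 12 (r = 9 - (-6)/2 = 9 - 1*(-3) = 9 + 3 = 12)
(123 - 70)*r = (123 - 70)*12 = 53*12 = 636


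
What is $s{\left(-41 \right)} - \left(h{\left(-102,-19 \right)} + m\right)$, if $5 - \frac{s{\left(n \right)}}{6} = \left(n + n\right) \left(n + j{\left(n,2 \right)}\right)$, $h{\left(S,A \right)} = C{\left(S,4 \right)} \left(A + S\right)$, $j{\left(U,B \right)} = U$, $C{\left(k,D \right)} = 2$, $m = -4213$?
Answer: $-35859$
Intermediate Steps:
$h{\left(S,A \right)} = 2 A + 2 S$ ($h{\left(S,A \right)} = 2 \left(A + S\right) = 2 A + 2 S$)
$s{\left(n \right)} = 30 - 24 n^{2}$ ($s{\left(n \right)} = 30 - 6 \left(n + n\right) \left(n + n\right) = 30 - 6 \cdot 2 n 2 n = 30 - 6 \cdot 4 n^{2} = 30 - 24 n^{2}$)
$s{\left(-41 \right)} - \left(h{\left(-102,-19 \right)} + m\right) = \left(30 - 24 \left(-41\right)^{2}\right) - \left(\left(2 \left(-19\right) + 2 \left(-102\right)\right) - 4213\right) = \left(30 - 40344\right) - \left(\left(-38 - 204\right) - 4213\right) = \left(30 - 40344\right) - \left(-242 - 4213\right) = -40314 - -4455 = -40314 + 4455 = -35859$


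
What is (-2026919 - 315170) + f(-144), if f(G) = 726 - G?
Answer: -2341219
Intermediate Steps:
(-2026919 - 315170) + f(-144) = (-2026919 - 315170) + (726 - 1*(-144)) = -2342089 + (726 + 144) = -2342089 + 870 = -2341219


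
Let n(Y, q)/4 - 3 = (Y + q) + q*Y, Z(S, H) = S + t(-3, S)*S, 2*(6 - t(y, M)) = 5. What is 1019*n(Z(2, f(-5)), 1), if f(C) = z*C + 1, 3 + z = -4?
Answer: 89672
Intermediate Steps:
z = -7 (z = -3 - 4 = -7)
t(y, M) = 7/2 (t(y, M) = 6 - 1/2*5 = 6 - 5/2 = 7/2)
f(C) = 1 - 7*C (f(C) = -7*C + 1 = 1 - 7*C)
Z(S, H) = 9*S/2 (Z(S, H) = S + 7*S/2 = 9*S/2)
n(Y, q) = 12 + 4*Y + 4*q + 4*Y*q (n(Y, q) = 12 + 4*((Y + q) + q*Y) = 12 + 4*((Y + q) + Y*q) = 12 + 4*(Y + q + Y*q) = 12 + (4*Y + 4*q + 4*Y*q) = 12 + 4*Y + 4*q + 4*Y*q)
1019*n(Z(2, f(-5)), 1) = 1019*(12 + 4*((9/2)*2) + 4*1 + 4*((9/2)*2)*1) = 1019*(12 + 4*9 + 4 + 4*9*1) = 1019*(12 + 36 + 4 + 36) = 1019*88 = 89672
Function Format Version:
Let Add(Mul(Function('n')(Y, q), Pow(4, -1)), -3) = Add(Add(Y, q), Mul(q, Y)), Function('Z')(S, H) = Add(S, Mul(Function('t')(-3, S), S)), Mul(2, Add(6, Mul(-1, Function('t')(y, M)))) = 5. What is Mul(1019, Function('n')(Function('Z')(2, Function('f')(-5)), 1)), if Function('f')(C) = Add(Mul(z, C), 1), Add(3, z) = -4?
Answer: 89672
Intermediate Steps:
z = -7 (z = Add(-3, -4) = -7)
Function('t')(y, M) = Rational(7, 2) (Function('t')(y, M) = Add(6, Mul(Rational(-1, 2), 5)) = Add(6, Rational(-5, 2)) = Rational(7, 2))
Function('f')(C) = Add(1, Mul(-7, C)) (Function('f')(C) = Add(Mul(-7, C), 1) = Add(1, Mul(-7, C)))
Function('Z')(S, H) = Mul(Rational(9, 2), S) (Function('Z')(S, H) = Add(S, Mul(Rational(7, 2), S)) = Mul(Rational(9, 2), S))
Function('n')(Y, q) = Add(12, Mul(4, Y), Mul(4, q), Mul(4, Y, q)) (Function('n')(Y, q) = Add(12, Mul(4, Add(Add(Y, q), Mul(q, Y)))) = Add(12, Mul(4, Add(Add(Y, q), Mul(Y, q)))) = Add(12, Mul(4, Add(Y, q, Mul(Y, q)))) = Add(12, Add(Mul(4, Y), Mul(4, q), Mul(4, Y, q))) = Add(12, Mul(4, Y), Mul(4, q), Mul(4, Y, q)))
Mul(1019, Function('n')(Function('Z')(2, Function('f')(-5)), 1)) = Mul(1019, Add(12, Mul(4, Mul(Rational(9, 2), 2)), Mul(4, 1), Mul(4, Mul(Rational(9, 2), 2), 1))) = Mul(1019, Add(12, Mul(4, 9), 4, Mul(4, 9, 1))) = Mul(1019, Add(12, 36, 4, 36)) = Mul(1019, 88) = 89672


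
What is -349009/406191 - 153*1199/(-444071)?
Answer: -80470255262/180377643561 ≈ -0.44612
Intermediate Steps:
-349009/406191 - 153*1199/(-444071) = -349009*1/406191 - 183447*(-1/444071) = -349009/406191 + 183447/444071 = -80470255262/180377643561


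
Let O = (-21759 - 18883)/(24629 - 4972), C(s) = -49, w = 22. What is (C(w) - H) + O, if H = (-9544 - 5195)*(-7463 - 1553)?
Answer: -2612157303203/19657 ≈ -1.3289e+8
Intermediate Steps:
H = 132886824 (H = -14739*(-9016) = 132886824)
O = -40642/19657 ≈ -2.0676
(C(w) - H) + O = (-49 - 1*132886824) - 40642/19657 = (-49 - 132886824) - 40642/19657 = -132886873 - 40642/19657 = -2612157303203/19657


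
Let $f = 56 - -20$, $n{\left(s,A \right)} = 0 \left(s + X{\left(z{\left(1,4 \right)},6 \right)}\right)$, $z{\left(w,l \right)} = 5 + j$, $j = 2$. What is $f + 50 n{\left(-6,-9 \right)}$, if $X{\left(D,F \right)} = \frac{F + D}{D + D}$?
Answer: $76$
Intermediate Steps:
$z{\left(w,l \right)} = 7$ ($z{\left(w,l \right)} = 5 + 2 = 7$)
$X{\left(D,F \right)} = \frac{D + F}{2 D}$
$n{\left(s,A \right)} = 0$ ($n{\left(s,A \right)} = 0 \left(s + \frac{7 + 6}{2 \cdot 7}\right) = 0 \left(s + \frac{1}{2} \cdot \frac{1}{7} \cdot 13\right) = 0 \left(s + \frac{13}{14}\right) = 0 \left(\frac{13}{14} + s\right) = 0$)
$f = 76$ ($f = 56 + 20 = 76$)
$f + 50 n{\left(-6,-9 \right)} = 76 + 50 \cdot 0 = 76 + 0 = 76$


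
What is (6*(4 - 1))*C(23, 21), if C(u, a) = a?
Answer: 378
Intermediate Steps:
(6*(4 - 1))*C(23, 21) = (6*(4 - 1))*21 = (6*3)*21 = 18*21 = 378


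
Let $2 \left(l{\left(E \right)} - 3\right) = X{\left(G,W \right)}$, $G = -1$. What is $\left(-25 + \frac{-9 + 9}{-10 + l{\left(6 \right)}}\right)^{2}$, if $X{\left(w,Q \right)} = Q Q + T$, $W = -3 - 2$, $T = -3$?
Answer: $625$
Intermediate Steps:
$W = -5$
$X{\left(w,Q \right)} = -3 + Q^{2}$ ($X{\left(w,Q \right)} = Q Q - 3 = Q^{2} - 3 = -3 + Q^{2}$)
$l{\left(E \right)} = 14$ ($l{\left(E \right)} = 3 + \frac{-3 + \left(-5\right)^{2}}{2} = 3 + \frac{-3 + 25}{2} = 3 + \frac{1}{2} \cdot 22 = 3 + 11 = 14$)
$\left(-25 + \frac{-9 + 9}{-10 + l{\left(6 \right)}}\right)^{2} = \left(-25 + \frac{-9 + 9}{-10 + 14}\right)^{2} = \left(-25 + \frac{0}{4}\right)^{2} = \left(-25 + 0 \cdot \frac{1}{4}\right)^{2} = \left(-25 + 0\right)^{2} = \left(-25\right)^{2} = 625$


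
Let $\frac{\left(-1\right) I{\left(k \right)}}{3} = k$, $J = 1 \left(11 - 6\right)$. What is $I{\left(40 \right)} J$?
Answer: $-600$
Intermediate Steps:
$J = 5$ ($J = 1 \cdot 5 = 5$)
$I{\left(k \right)} = - 3 k$
$I{\left(40 \right)} J = \left(-3\right) 40 \cdot 5 = \left(-120\right) 5 = -600$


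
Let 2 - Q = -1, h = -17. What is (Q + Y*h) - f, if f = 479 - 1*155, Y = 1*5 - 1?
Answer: -389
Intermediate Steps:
Q = 3 (Q = 2 - 1*(-1) = 2 + 1 = 3)
Y = 4 (Y = 5 - 1 = 4)
f = 324 (f = 479 - 155 = 324)
(Q + Y*h) - f = (3 + 4*(-17)) - 1*324 = (3 - 68) - 324 = -65 - 324 = -389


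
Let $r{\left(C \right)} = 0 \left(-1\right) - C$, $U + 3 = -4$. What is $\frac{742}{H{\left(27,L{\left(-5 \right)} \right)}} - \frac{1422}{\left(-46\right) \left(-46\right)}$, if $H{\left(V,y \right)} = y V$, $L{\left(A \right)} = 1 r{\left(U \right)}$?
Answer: $\frac{92951}{28566} \approx 3.2539$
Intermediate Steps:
$U = -7$ ($U = -3 - 4 = -7$)
$r{\left(C \right)} = - C$ ($r{\left(C \right)} = 0 - C = - C$)
$L{\left(A \right)} = 7$ ($L{\left(A \right)} = 1 \left(\left(-1\right) \left(-7\right)\right) = 1 \cdot 7 = 7$)
$H{\left(V,y \right)} = V y$
$\frac{742}{H{\left(27,L{\left(-5 \right)} \right)}} - \frac{1422}{\left(-46\right) \left(-46\right)} = \frac{742}{27 \cdot 7} - \frac{1422}{\left(-46\right) \left(-46\right)} = \frac{742}{189} - \frac{1422}{2116} = 742 \cdot \frac{1}{189} - \frac{711}{1058} = \frac{106}{27} - \frac{711}{1058} = \frac{92951}{28566}$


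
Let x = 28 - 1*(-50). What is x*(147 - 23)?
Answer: 9672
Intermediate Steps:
x = 78 (x = 28 + 50 = 78)
x*(147 - 23) = 78*(147 - 23) = 78*124 = 9672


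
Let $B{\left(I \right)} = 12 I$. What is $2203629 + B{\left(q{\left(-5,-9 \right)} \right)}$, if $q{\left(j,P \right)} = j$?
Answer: $2203569$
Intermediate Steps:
$2203629 + B{\left(q{\left(-5,-9 \right)} \right)} = 2203629 + 12 \left(-5\right) = 2203629 - 60 = 2203569$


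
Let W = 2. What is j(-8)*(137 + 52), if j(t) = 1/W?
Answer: 189/2 ≈ 94.500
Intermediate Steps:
j(t) = ½ (j(t) = 1/2 = ½)
j(-8)*(137 + 52) = (137 + 52)/2 = (½)*189 = 189/2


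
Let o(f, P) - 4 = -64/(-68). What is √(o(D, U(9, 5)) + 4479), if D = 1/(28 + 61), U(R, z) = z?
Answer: √1295859/17 ≈ 66.962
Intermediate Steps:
D = 1/89 ≈ 0.011236
o(f, P) = 84/17 (o(f, P) = 4 - 64/(-68) = 4 - 64*(-1/68) = 4 + 16/17 = 84/17)
√(o(D, U(9, 5)) + 4479) = √(84/17 + 4479) = √(76227/17) = √1295859/17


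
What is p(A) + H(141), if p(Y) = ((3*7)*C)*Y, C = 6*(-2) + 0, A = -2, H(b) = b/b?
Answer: 505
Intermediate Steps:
H(b) = 1
C = -12 (C = -12 + 0 = -12)
p(Y) = -252*Y (p(Y) = ((3*7)*(-12))*Y = (21*(-12))*Y = -252*Y)
p(A) + H(141) = -252*(-2) + 1 = 504 + 1 = 505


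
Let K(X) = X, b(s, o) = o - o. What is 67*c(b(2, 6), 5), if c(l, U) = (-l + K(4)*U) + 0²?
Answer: 1340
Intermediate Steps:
b(s, o) = 0
c(l, U) = -l + 4*U (c(l, U) = (-l + 4*U) + 0² = (-l + 4*U) + 0 = -l + 4*U)
67*c(b(2, 6), 5) = 67*(-1*0 + 4*5) = 67*(0 + 20) = 67*20 = 1340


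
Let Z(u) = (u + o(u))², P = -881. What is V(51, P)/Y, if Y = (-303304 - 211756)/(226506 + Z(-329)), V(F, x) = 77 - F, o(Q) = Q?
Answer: -9421/283 ≈ -33.290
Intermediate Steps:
Z(u) = 4*u² (Z(u) = (u + u)² = (2*u)² = 4*u²)
Y = -7358/9421 (Y = (-303304 - 211756)/(226506 + 4*(-329)²) = -515060/(226506 + 4*108241) = -515060/(226506 + 432964) = -515060/659470 = -515060*1/659470 = -7358/9421 ≈ -0.78102)
V(51, P)/Y = (77 - 1*51)/(-7358/9421) = (77 - 51)*(-9421/7358) = 26*(-9421/7358) = -9421/283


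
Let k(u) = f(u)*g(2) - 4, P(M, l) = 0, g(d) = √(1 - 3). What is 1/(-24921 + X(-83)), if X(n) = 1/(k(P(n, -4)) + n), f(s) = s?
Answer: -87/2168128 ≈ -4.0127e-5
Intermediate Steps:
g(d) = I*√2 (g(d) = √(-2) = I*√2)
k(u) = -4 + I*u*√2 (k(u) = u*(I*√2) - 4 = I*u*√2 - 4 = -4 + I*u*√2)
X(n) = 1/(-4 + n) (X(n) = 1/((-4 + I*0*√2) + n) = 1/((-4 + 0) + n) = 1/(-4 + n))
1/(-24921 + X(-83)) = 1/(-24921 + 1/(-4 - 83)) = 1/(-24921 + 1/(-87)) = 1/(-24921 - 1/87) = 1/(-2168128/87) = -87/2168128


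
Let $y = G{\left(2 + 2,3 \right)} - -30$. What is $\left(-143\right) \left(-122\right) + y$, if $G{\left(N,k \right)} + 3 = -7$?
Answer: $17466$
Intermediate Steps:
$G{\left(N,k \right)} = -10$ ($G{\left(N,k \right)} = -3 - 7 = -10$)
$y = 20$ ($y = -10 - -30 = -10 + 30 = 20$)
$\left(-143\right) \left(-122\right) + y = \left(-143\right) \left(-122\right) + 20 = 17446 + 20 = 17466$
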